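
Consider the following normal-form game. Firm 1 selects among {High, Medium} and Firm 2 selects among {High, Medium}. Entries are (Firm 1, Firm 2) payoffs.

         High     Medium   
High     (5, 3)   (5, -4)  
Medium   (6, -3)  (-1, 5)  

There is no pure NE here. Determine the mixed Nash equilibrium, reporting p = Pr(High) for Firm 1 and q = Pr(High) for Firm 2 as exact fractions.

Each player's mixing probability is pinned down by making the *other* player indifferent.
Firm 2 indifferent between High and Medium: p·3 + (1−p)·(-3) = p·(-4) + (1−p)·5 ⟹ (-3) + 6p = 5 + (-9)p ⟹ p = 8/15.
Firm 1 indifferent between High and Medium: q·5 + (1−q)·5 = q·6 + (1−q)·(-1) ⟹ 5 + 0q = (-1) + 7q ⟹ q = 6/7.

p = 8/15, q = 6/7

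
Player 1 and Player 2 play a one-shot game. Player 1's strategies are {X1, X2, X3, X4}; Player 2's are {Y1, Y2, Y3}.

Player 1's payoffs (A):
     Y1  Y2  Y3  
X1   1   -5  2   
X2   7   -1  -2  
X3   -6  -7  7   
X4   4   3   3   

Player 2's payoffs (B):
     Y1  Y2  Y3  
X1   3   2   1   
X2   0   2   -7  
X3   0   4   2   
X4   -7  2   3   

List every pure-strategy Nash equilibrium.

No pure-strategy Nash equilibrium

Check mutual best responses: a cell is a NE iff neither player can gain by unilaterally deviating.
Player 1's best responses — vs Y1: X2 (payoff 7); vs Y2: X4 (payoff 3); vs Y3: X3 (payoff 7).
Player 2's best responses — vs X1: Y1 (payoff 3); vs X2: Y2 (payoff 2); vs X3: Y2 (payoff 4); vs X4: Y3 (payoff 3).
No cell has both players best-responding. For instance, Player 1's best reply to Y1 is X2, but against X2 Player 2 prefers Y2 over Y1.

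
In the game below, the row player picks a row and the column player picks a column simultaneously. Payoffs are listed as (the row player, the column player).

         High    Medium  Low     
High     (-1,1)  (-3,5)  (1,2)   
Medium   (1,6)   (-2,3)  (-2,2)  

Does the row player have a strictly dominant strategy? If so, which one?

A strategy is strictly dominant if it gives the row player a strictly higher payoff than every other strategy, against every choice by the opponent.
High is not dominant: against High, Medium gives 1 > -1.
Medium is not dominant: against Low, High gives 1 > -2.
No single strategy is best against every opponent action.

No strictly dominant strategy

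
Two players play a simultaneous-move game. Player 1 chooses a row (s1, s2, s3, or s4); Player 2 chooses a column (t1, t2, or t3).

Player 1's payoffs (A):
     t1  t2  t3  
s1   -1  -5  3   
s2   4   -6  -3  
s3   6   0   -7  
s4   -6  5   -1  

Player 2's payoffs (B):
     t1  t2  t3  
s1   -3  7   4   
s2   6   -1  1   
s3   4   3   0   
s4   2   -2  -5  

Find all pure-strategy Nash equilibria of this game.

(s3, t1)

A profile is a Nash equilibrium when each player is best-responding to the other.
Player 1's best responses — vs t1: s3 (payoff 6); vs t2: s4 (payoff 5); vs t3: s1 (payoff 3).
Player 2's best responses — vs s1: t2 (payoff 7); vs s2: t1 (payoff 6); vs s3: t1 (payoff 4); vs s4: t1 (payoff 2).
The only mutual best response is (s3, t1); neither player gains by switching there.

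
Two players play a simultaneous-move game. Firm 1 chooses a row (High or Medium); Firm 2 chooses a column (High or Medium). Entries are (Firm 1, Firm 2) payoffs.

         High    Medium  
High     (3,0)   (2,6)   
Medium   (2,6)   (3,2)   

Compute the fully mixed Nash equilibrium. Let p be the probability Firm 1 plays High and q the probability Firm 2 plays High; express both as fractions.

Each player's mixing probability is pinned down by making the *other* player indifferent.
Firm 2 indifferent between High and Medium: p·0 + (1−p)·6 = p·6 + (1−p)·2 ⟹ 6 + (-6)p = 2 + 4p ⟹ p = 2/5.
Firm 1 indifferent between High and Medium: q·3 + (1−q)·2 = q·2 + (1−q)·3 ⟹ 2 + 1q = 3 + (-1)q ⟹ q = 1/2.

p = 2/5, q = 1/2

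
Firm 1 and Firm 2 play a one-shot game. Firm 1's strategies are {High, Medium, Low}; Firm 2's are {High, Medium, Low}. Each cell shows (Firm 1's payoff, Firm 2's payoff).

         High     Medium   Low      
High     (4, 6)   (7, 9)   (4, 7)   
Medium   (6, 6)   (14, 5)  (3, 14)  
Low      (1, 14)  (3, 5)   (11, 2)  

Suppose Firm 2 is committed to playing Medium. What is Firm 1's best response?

With Firm 2 fixed at Medium, Firm 1's payoffs are: High → 7, Medium → 14, Low → 3.
The maximum is 14, achieved by Medium.

Medium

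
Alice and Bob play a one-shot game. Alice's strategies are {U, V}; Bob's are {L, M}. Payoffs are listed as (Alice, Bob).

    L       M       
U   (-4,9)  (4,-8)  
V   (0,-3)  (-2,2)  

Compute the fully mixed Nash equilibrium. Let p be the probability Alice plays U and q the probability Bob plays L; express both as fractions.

Each player's mixing probability is pinned down by making the *other* player indifferent.
Bob indifferent between L and M: p·9 + (1−p)·(-3) = p·(-8) + (1−p)·2 ⟹ (-3) + 12p = 2 + (-10)p ⟹ p = 5/22.
Alice indifferent between U and V: q·(-4) + (1−q)·4 = q·0 + (1−q)·(-2) ⟹ 4 + (-8)q = (-2) + 2q ⟹ q = 3/5.

p = 5/22, q = 3/5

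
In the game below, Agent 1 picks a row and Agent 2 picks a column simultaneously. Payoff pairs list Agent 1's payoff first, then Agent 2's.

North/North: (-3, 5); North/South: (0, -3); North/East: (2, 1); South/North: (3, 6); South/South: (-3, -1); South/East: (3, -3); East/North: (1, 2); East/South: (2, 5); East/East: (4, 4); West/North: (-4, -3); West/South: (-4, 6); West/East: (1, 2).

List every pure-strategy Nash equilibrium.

(South, North) and (East, South)

Check mutual best responses: a cell is a NE iff neither player can gain by unilaterally deviating.
Agent 1's best responses — vs North: South (payoff 3); vs South: East (payoff 2); vs East: East (payoff 4).
Agent 2's best responses — vs North: North (payoff 5); vs South: North (payoff 6); vs East: South (payoff 5); vs West: South (payoff 6).
Mutual best responses occur at (South, North) and (East, South); at each, neither player gains by switching.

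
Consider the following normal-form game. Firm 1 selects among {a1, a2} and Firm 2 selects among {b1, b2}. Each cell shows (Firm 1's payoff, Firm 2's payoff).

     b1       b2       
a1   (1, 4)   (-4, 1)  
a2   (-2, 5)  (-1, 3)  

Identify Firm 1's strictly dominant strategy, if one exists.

Check whether one of Firm 1's strategies beats all alternatives regardless of what the opponent does.
a1 is not dominant: against b2, a2 gives -1 > -4.
a2 is not dominant: against b1, a1 gives 1 > -2.
No single strategy is best against every opponent action.

No strictly dominant strategy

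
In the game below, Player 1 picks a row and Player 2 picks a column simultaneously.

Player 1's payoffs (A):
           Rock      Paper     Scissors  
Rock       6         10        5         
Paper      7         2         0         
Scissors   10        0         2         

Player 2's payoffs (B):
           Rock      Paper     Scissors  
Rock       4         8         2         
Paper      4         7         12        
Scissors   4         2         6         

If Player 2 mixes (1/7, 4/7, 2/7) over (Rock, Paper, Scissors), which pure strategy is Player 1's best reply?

Compute Player 1's expected payoff from each pure strategy against the given mix.
Rock: (1/7)·6 + (4/7)·10 + (2/7)·5 = 8
Paper: (1/7)·7 + (4/7)·2 + (2/7)·0 = 15/7
Scissors: (1/7)·10 + (4/7)·0 + (2/7)·2 = 2
Highest expected payoff is 8, from Rock.

Rock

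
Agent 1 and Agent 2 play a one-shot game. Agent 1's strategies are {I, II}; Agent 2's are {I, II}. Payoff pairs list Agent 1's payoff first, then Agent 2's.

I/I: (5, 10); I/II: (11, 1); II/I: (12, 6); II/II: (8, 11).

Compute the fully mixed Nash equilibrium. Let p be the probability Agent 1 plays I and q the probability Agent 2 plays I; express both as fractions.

In a mixed NE each player is indifferent between their pure strategies, so the opponent's mix sets the indifference.
Agent 2 indifferent between I and II: p·10 + (1−p)·6 = p·1 + (1−p)·11 ⟹ 6 + 4p = 11 + (-10)p ⟹ p = 5/14.
Agent 1 indifferent between I and II: q·5 + (1−q)·11 = q·12 + (1−q)·8 ⟹ 11 + (-6)q = 8 + 4q ⟹ q = 3/10.

p = 5/14, q = 3/10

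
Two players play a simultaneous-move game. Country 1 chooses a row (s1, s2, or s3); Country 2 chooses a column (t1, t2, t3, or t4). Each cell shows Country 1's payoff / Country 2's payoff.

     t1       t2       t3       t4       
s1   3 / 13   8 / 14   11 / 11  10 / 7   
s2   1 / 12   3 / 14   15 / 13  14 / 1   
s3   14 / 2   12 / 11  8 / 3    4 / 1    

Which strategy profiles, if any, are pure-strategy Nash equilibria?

A profile is a Nash equilibrium when each player is best-responding to the other.
Country 1's best responses — vs t1: s3 (payoff 14); vs t2: s3 (payoff 12); vs t3: s2 (payoff 15); vs t4: s2 (payoff 14).
Country 2's best responses — vs s1: t2 (payoff 14); vs s2: t2 (payoff 14); vs s3: t2 (payoff 11).
The only mutual best response is (s3, t2); neither player gains by switching there.

(s3, t2)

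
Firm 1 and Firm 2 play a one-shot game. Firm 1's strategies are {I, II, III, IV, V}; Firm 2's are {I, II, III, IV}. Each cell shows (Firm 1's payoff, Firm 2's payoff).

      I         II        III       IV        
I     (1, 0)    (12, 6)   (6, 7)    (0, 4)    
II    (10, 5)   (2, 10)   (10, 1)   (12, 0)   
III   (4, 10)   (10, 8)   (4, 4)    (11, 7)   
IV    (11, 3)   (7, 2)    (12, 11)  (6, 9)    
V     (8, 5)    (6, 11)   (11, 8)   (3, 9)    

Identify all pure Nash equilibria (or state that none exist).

(IV, III)

Find each player's best response to every opponent strategy; NE are the intersections.
Firm 1's best responses — vs I: IV (payoff 11); vs II: I (payoff 12); vs III: IV (payoff 12); vs IV: II (payoff 12).
Firm 2's best responses — vs I: III (payoff 7); vs II: II (payoff 10); vs III: I (payoff 10); vs IV: III (payoff 11); vs V: II (payoff 11).
The only mutual best response is (IV, III); neither player gains by switching there.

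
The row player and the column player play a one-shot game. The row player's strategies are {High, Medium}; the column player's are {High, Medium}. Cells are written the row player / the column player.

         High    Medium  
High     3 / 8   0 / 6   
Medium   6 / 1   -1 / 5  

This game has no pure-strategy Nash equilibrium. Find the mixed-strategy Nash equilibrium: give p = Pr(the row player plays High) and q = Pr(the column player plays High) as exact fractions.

Each player's mixing probability is pinned down by making the *other* player indifferent.
The column player indifferent between High and Medium: p·8 + (1−p)·1 = p·6 + (1−p)·5 ⟹ 1 + 7p = 5 + 1p ⟹ p = 2/3.
The row player indifferent between High and Medium: q·3 + (1−q)·0 = q·6 + (1−q)·(-1) ⟹ 0 + 3q = (-1) + 7q ⟹ q = 1/4.

p = 2/3, q = 1/4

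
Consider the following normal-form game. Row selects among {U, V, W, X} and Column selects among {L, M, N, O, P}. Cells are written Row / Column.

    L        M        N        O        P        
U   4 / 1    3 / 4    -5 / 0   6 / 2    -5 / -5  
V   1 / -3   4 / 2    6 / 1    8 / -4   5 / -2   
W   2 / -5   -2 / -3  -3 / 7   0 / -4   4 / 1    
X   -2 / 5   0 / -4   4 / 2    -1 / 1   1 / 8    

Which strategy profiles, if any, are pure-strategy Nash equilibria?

(V, M)

A profile is a Nash equilibrium when each player is best-responding to the other.
Row's best responses — vs L: U (payoff 4); vs M: V (payoff 4); vs N: V (payoff 6); vs O: V (payoff 8); vs P: V (payoff 5).
Column's best responses — vs U: M (payoff 4); vs V: M (payoff 2); vs W: N (payoff 7); vs X: P (payoff 8).
The only mutual best response is (V, M); neither player gains by switching there.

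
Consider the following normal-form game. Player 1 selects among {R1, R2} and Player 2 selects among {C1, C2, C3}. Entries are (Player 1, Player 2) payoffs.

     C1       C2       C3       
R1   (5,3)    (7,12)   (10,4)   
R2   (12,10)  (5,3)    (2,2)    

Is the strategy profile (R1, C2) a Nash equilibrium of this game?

Holding Player 2 at C2: Player 1 gets 7 from R1, versus 5 from R2. No profitable deviation for Player 1.
Holding Player 1 at R1: Player 2 gets 12 from C2, versus 3 from C1, 4 from C3. No profitable deviation for Player 2 either.

Yes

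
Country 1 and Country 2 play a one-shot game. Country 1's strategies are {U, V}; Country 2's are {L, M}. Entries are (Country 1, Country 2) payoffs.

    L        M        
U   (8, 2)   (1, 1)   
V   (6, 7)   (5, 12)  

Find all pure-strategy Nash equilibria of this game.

(U, L) and (V, M)

Find each player's best response to every opponent strategy; NE are the intersections.
Country 1's best responses — vs L: U (payoff 8); vs M: V (payoff 5).
Country 2's best responses — vs U: L (payoff 2); vs V: M (payoff 12).
Mutual best responses occur at (U, L) and (V, M); at each, neither player gains by switching.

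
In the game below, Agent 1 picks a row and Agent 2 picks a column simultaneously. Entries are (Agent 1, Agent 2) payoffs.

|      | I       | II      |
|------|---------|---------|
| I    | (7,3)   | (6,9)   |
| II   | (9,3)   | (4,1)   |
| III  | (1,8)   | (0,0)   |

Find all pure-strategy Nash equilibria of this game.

Check mutual best responses: a cell is a NE iff neither player can gain by unilaterally deviating.
Agent 1's best responses — vs I: II (payoff 9); vs II: I (payoff 6).
Agent 2's best responses — vs I: II (payoff 9); vs II: I (payoff 3); vs III: I (payoff 8).
Mutual best responses occur at (I, II) and (II, I); at each, neither player gains by switching.

(I, II) and (II, I)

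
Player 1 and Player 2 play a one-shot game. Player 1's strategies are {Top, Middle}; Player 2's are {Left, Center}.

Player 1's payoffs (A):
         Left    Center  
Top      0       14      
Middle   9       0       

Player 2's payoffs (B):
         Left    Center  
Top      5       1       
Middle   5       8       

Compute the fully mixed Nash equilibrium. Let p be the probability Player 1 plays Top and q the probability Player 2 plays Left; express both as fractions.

p = 3/7, q = 14/23

Each player's mixing probability is pinned down by making the *other* player indifferent.
Player 2 indifferent between Left and Center: p·5 + (1−p)·5 = p·1 + (1−p)·8 ⟹ 5 + 0p = 8 + (-7)p ⟹ p = 3/7.
Player 1 indifferent between Top and Middle: q·0 + (1−q)·14 = q·9 + (1−q)·0 ⟹ 14 + (-14)q = 0 + 9q ⟹ q = 14/23.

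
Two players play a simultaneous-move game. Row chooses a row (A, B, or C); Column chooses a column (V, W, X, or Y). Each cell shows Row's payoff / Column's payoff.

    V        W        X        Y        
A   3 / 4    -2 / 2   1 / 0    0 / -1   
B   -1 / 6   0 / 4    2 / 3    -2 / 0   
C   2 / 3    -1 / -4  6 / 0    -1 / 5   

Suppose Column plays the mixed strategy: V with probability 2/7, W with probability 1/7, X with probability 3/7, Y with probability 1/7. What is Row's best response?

Compute Row's expected payoff from each pure strategy against the given mix.
A: (2/7)·3 + (1/7)·(-2) + (3/7)·1 + (1/7)·0 = 1
B: (2/7)·(-1) + (1/7)·0 + (3/7)·2 + (1/7)·(-2) = 2/7
C: (2/7)·2 + (1/7)·(-1) + (3/7)·6 + (1/7)·(-1) = 20/7
Highest expected payoff is 20/7, from C.

C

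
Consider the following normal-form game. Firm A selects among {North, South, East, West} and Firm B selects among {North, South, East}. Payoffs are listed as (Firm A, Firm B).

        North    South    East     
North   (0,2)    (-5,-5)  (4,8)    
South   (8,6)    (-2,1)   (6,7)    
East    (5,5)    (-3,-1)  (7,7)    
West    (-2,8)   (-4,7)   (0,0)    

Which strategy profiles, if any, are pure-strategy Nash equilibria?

(East, East)

A profile is a Nash equilibrium when each player is best-responding to the other.
Firm A's best responses — vs North: South (payoff 8); vs South: South (payoff -2); vs East: East (payoff 7).
Firm B's best responses — vs North: East (payoff 8); vs South: East (payoff 7); vs East: East (payoff 7); vs West: North (payoff 8).
The only mutual best response is (East, East); neither player gains by switching there.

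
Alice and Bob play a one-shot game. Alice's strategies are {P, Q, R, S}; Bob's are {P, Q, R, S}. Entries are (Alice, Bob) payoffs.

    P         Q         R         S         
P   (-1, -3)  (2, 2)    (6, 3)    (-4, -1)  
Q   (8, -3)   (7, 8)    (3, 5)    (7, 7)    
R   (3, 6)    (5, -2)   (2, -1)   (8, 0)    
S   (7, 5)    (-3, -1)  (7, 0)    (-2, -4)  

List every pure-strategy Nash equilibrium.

(Q, Q)

A profile is a Nash equilibrium when each player is best-responding to the other.
Alice's best responses — vs P: Q (payoff 8); vs Q: Q (payoff 7); vs R: S (payoff 7); vs S: R (payoff 8).
Bob's best responses — vs P: R (payoff 3); vs Q: Q (payoff 8); vs R: P (payoff 6); vs S: P (payoff 5).
The only mutual best response is (Q, Q); neither player gains by switching there.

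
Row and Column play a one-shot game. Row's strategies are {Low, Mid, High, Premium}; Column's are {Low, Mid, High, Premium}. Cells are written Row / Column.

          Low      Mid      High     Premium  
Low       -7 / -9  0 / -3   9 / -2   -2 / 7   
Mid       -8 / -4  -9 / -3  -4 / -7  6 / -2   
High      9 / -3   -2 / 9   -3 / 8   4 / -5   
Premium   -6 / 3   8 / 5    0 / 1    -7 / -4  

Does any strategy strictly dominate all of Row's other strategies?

No strictly dominant strategy

A strategy is strictly dominant if it gives Row a strictly higher payoff than every other strategy, against every choice by the opponent.
Low is not dominant: against Low, High gives 9 > -7.
Mid is not dominant: against Low, Low gives -7 > -8.
High is not dominant: against Mid, Low gives 0 > -2.
Premium is not dominant: against Low, High gives 9 > -6.
No single strategy is best against every opponent action.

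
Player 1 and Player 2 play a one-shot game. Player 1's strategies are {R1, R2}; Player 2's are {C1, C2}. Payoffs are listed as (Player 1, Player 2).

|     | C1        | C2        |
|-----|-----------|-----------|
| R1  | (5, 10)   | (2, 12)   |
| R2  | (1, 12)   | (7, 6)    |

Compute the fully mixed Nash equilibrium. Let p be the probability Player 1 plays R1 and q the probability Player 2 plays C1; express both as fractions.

p = 3/4, q = 5/9

Each player's mixing probability is pinned down by making the *other* player indifferent.
Player 2 indifferent between C1 and C2: p·10 + (1−p)·12 = p·12 + (1−p)·6 ⟹ 12 + (-2)p = 6 + 6p ⟹ p = 3/4.
Player 1 indifferent between R1 and R2: q·5 + (1−q)·2 = q·1 + (1−q)·7 ⟹ 2 + 3q = 7 + (-6)q ⟹ q = 5/9.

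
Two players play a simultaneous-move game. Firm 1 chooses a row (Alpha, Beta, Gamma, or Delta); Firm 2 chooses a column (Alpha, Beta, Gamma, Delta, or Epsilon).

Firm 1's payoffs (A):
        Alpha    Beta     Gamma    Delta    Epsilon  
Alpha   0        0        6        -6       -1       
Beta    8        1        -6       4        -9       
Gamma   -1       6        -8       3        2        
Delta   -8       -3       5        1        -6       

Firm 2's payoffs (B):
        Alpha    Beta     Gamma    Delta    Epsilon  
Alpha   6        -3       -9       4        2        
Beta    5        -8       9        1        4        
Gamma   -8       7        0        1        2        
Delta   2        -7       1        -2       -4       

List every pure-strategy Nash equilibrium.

Find each player's best response to every opponent strategy; NE are the intersections.
Firm 1's best responses — vs Alpha: Beta (payoff 8); vs Beta: Gamma (payoff 6); vs Gamma: Alpha (payoff 6); vs Delta: Beta (payoff 4); vs Epsilon: Gamma (payoff 2).
Firm 2's best responses — vs Alpha: Alpha (payoff 6); vs Beta: Gamma (payoff 9); vs Gamma: Beta (payoff 7); vs Delta: Alpha (payoff 2).
The only mutual best response is (Gamma, Beta); neither player gains by switching there.

(Gamma, Beta)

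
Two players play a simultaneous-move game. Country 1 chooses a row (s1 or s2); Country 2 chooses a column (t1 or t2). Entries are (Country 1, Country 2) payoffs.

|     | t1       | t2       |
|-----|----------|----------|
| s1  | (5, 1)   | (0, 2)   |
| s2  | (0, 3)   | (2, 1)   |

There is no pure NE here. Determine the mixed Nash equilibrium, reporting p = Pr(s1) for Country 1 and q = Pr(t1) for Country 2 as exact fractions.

p = 2/3, q = 2/7

Each player's mixing probability is pinned down by making the *other* player indifferent.
Country 2 indifferent between t1 and t2: p·1 + (1−p)·3 = p·2 + (1−p)·1 ⟹ 3 + (-2)p = 1 + 1p ⟹ p = 2/3.
Country 1 indifferent between s1 and s2: q·5 + (1−q)·0 = q·0 + (1−q)·2 ⟹ 0 + 5q = 2 + (-2)q ⟹ q = 2/7.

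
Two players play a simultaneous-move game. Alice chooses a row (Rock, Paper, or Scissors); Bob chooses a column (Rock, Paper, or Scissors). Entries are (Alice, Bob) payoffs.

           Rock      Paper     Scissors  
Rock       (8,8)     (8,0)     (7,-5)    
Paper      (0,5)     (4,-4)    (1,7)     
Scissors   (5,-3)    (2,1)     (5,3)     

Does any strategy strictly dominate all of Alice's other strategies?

Rock

Check whether one of Alice's strategies beats all alternatives regardless of what the opponent does.
Rock strictly dominates: vs Rock: 8 > each of {0, 5}; vs Paper: 8 > each of {4, 2}; vs Scissors: 7 > each of {1, 5}.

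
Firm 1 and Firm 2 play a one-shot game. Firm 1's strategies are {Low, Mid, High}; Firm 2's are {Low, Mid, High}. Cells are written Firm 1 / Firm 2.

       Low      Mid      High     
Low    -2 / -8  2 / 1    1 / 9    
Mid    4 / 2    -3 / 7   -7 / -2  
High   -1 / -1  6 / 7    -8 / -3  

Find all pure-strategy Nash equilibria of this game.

(Low, High) and (High, Mid)

Find each player's best response to every opponent strategy; NE are the intersections.
Firm 1's best responses — vs Low: Mid (payoff 4); vs Mid: High (payoff 6); vs High: Low (payoff 1).
Firm 2's best responses — vs Low: High (payoff 9); vs Mid: Mid (payoff 7); vs High: Mid (payoff 7).
Mutual best responses occur at (Low, High) and (High, Mid); at each, neither player gains by switching.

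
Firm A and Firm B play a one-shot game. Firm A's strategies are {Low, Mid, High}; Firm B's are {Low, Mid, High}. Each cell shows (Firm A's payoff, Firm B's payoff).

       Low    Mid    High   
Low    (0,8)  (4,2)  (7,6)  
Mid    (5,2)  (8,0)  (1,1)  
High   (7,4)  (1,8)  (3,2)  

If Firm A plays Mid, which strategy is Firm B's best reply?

With Firm A fixed at Mid, Firm B's payoffs are: Low → 2, Mid → 0, High → 1.
The maximum is 2, achieved by Low.

Low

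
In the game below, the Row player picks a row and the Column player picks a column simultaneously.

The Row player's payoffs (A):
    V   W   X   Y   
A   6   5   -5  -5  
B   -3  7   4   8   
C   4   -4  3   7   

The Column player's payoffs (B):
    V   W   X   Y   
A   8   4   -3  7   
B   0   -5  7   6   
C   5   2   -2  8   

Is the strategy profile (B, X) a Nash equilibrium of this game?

Yes

Holding the Column player at X: the Row player gets 4 from B, versus -5 from A, 3 from C. No profitable deviation for the Row player.
Holding the Row player at B: the Column player gets 7 from X, versus 0 from V, -5 from W, 6 from Y. No profitable deviation for the Column player either.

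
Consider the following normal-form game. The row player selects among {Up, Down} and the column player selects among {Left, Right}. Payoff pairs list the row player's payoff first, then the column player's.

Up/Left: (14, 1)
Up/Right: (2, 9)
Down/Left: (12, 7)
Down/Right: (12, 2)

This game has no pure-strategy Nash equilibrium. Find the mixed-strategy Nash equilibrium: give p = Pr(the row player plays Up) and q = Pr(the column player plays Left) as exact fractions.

In a mixed NE each player is indifferent between their pure strategies, so the opponent's mix sets the indifference.
The column player indifferent between Left and Right: p·1 + (1−p)·7 = p·9 + (1−p)·2 ⟹ 7 + (-6)p = 2 + 7p ⟹ p = 5/13.
The row player indifferent between Up and Down: q·14 + (1−q)·2 = q·12 + (1−q)·12 ⟹ 2 + 12q = 12 + 0q ⟹ q = 5/6.

p = 5/13, q = 5/6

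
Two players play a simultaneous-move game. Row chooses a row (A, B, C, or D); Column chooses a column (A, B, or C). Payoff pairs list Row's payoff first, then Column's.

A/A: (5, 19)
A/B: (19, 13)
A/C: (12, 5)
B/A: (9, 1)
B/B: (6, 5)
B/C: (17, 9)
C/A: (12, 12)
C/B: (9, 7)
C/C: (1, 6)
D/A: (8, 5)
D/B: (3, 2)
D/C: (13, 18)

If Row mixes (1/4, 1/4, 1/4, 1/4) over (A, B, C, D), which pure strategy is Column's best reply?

C

Compute Column's expected payoff from each pure strategy against the given mix.
A: (1/4)·19 + (1/4)·1 + (1/4)·12 + (1/4)·5 = 37/4
B: (1/4)·13 + (1/4)·5 + (1/4)·7 + (1/4)·2 = 27/4
C: (1/4)·5 + (1/4)·9 + (1/4)·6 + (1/4)·18 = 19/2
Highest expected payoff is 19/2, from C.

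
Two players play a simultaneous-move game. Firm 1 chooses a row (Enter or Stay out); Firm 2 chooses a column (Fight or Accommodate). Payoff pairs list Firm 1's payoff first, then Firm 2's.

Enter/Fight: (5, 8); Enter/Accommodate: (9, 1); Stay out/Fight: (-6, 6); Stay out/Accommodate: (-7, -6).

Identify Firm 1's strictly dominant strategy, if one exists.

A strategy is strictly dominant if it gives Firm 1 a strictly higher payoff than every other strategy, against every choice by the opponent.
Enter strictly dominates: vs Fight: 5 > -6; vs Accommodate: 9 > -7.

Enter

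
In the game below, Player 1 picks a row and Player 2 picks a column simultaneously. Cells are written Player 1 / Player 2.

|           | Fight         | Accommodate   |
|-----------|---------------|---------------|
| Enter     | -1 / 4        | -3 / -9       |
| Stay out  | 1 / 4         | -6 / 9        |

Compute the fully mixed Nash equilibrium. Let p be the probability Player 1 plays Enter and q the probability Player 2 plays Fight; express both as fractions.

In a mixed NE each player is indifferent between their pure strategies, so the opponent's mix sets the indifference.
Player 2 indifferent between Fight and Accommodate: p·4 + (1−p)·4 = p·(-9) + (1−p)·9 ⟹ 4 + 0p = 9 + (-18)p ⟹ p = 5/18.
Player 1 indifferent between Enter and Stay out: q·(-1) + (1−q)·(-3) = q·1 + (1−q)·(-6) ⟹ (-3) + 2q = (-6) + 7q ⟹ q = 3/5.

p = 5/18, q = 3/5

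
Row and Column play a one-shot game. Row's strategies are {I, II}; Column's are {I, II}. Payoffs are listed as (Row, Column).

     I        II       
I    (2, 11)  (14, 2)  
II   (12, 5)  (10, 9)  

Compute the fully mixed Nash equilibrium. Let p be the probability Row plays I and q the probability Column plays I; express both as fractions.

In a mixed NE each player is indifferent between their pure strategies, so the opponent's mix sets the indifference.
Column indifferent between I and II: p·11 + (1−p)·5 = p·2 + (1−p)·9 ⟹ 5 + 6p = 9 + (-7)p ⟹ p = 4/13.
Row indifferent between I and II: q·2 + (1−q)·14 = q·12 + (1−q)·10 ⟹ 14 + (-12)q = 10 + 2q ⟹ q = 2/7.

p = 4/13, q = 2/7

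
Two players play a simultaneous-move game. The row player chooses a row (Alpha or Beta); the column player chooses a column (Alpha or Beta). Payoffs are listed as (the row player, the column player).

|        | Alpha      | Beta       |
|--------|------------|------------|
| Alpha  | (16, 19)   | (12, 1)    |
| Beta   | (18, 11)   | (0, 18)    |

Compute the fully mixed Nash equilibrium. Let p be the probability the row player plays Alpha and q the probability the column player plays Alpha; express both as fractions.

In a mixed NE each player is indifferent between their pure strategies, so the opponent's mix sets the indifference.
The column player indifferent between Alpha and Beta: p·19 + (1−p)·11 = p·1 + (1−p)·18 ⟹ 11 + 8p = 18 + (-17)p ⟹ p = 7/25.
The row player indifferent between Alpha and Beta: q·16 + (1−q)·12 = q·18 + (1−q)·0 ⟹ 12 + 4q = 0 + 18q ⟹ q = 6/7.

p = 7/25, q = 6/7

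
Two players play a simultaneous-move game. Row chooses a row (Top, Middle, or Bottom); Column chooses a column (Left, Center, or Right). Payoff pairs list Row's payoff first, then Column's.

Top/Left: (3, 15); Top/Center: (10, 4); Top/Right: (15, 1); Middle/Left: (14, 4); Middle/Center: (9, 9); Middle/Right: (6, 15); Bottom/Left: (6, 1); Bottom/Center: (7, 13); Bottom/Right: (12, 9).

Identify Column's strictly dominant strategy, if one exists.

A strategy is strictly dominant if it gives Column a strictly higher payoff than every other strategy, against every choice by the opponent.
Left is not dominant: against Middle, Center gives 9 > 4.
Center is not dominant: against Top, Left gives 15 > 4.
Right is not dominant: against Top, Left gives 15 > 1.
No single strategy is best against every opponent action.

None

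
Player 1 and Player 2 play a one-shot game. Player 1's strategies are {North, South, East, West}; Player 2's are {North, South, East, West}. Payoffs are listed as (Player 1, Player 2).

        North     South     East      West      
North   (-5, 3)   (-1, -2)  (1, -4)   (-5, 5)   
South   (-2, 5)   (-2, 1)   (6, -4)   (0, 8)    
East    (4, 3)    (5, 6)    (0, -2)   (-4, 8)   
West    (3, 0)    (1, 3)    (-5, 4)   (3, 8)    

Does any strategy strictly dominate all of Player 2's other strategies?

West

A strategy is strictly dominant if it gives Player 2 a strictly higher payoff than every other strategy, against every choice by the opponent.
West strictly dominates: vs North: 5 > each of {3, -2, -4}; vs South: 8 > each of {5, 1, -4}; vs East: 8 > each of {3, 6, -2}; vs West: 8 > each of {0, 3, 4}.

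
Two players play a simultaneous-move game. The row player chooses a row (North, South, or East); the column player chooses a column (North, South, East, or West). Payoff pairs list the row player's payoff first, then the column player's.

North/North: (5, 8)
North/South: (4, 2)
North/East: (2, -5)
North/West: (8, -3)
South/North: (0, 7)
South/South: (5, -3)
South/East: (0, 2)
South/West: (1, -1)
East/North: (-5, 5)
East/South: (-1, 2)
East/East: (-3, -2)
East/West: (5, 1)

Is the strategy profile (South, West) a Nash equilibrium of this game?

No

Holding the column player at West: the row player gets 1 from South but could get 8 by switching to North. The row player has a profitable deviation.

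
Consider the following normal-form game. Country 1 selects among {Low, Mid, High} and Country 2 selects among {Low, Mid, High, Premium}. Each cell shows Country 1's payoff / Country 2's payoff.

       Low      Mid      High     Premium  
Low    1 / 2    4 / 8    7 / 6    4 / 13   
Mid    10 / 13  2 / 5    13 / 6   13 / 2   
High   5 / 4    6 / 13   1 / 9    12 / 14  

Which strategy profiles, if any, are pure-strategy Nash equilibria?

(Mid, Low)

Find each player's best response to every opponent strategy; NE are the intersections.
Country 1's best responses — vs Low: Mid (payoff 10); vs Mid: High (payoff 6); vs High: Mid (payoff 13); vs Premium: Mid (payoff 13).
Country 2's best responses — vs Low: Premium (payoff 13); vs Mid: Low (payoff 13); vs High: Premium (payoff 14).
The only mutual best response is (Mid, Low); neither player gains by switching there.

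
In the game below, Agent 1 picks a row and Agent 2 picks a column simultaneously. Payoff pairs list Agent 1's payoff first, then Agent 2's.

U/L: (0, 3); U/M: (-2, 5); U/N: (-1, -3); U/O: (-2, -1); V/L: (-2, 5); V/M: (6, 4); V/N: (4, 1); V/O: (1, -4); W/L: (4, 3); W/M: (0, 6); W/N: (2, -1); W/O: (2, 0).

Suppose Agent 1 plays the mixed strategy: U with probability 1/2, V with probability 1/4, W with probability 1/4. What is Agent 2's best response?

Agent 2's best reply maximizes expected payoff against the mix.
L: (1/2)·3 + (1/4)·5 + (1/4)·3 = 7/2
M: (1/2)·5 + (1/4)·4 + (1/4)·6 = 5
N: (1/2)·(-3) + (1/4)·1 + (1/4)·(-1) = -3/2
O: (1/2)·(-1) + (1/4)·(-4) + (1/4)·0 = -3/2
Highest expected payoff is 5, from M.

M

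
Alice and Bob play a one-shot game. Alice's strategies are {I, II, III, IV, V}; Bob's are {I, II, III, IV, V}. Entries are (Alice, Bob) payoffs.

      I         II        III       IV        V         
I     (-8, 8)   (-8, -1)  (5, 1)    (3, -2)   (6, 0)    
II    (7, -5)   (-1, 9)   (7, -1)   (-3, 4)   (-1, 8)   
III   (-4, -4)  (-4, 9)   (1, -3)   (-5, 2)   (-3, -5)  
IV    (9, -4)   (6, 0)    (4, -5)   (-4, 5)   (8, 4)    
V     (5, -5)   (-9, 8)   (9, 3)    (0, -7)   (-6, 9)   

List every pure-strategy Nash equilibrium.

None

Find each player's best response to every opponent strategy; NE are the intersections.
Alice's best responses — vs I: IV (payoff 9); vs II: IV (payoff 6); vs III: V (payoff 9); vs IV: I (payoff 3); vs V: IV (payoff 8).
Bob's best responses — vs I: I (payoff 8); vs II: II (payoff 9); vs III: II (payoff 9); vs IV: IV (payoff 5); vs V: V (payoff 9).
No cell has both players best-responding. For instance, Alice's best reply to II is IV, but against IV Bob prefers IV over II.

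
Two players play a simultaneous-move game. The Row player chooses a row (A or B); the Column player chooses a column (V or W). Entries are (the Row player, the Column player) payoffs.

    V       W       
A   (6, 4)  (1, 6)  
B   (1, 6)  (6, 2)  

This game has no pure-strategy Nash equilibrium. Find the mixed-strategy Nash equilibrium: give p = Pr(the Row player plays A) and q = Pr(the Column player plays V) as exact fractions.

Each player's mixing probability is pinned down by making the *other* player indifferent.
The Column player indifferent between V and W: p·4 + (1−p)·6 = p·6 + (1−p)·2 ⟹ 6 + (-2)p = 2 + 4p ⟹ p = 2/3.
The Row player indifferent between A and B: q·6 + (1−q)·1 = q·1 + (1−q)·6 ⟹ 1 + 5q = 6 + (-5)q ⟹ q = 1/2.

p = 2/3, q = 1/2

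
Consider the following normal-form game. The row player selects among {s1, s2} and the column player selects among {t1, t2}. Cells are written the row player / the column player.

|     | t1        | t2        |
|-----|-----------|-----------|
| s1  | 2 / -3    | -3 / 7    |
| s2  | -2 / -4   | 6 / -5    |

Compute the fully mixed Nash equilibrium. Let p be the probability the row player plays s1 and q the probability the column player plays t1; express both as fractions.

p = 1/11, q = 9/13

Each player's mixing probability is pinned down by making the *other* player indifferent.
The column player indifferent between t1 and t2: p·(-3) + (1−p)·(-4) = p·7 + (1−p)·(-5) ⟹ (-4) + 1p = (-5) + 12p ⟹ p = 1/11.
The row player indifferent between s1 and s2: q·2 + (1−q)·(-3) = q·(-2) + (1−q)·6 ⟹ (-3) + 5q = 6 + (-8)q ⟹ q = 9/13.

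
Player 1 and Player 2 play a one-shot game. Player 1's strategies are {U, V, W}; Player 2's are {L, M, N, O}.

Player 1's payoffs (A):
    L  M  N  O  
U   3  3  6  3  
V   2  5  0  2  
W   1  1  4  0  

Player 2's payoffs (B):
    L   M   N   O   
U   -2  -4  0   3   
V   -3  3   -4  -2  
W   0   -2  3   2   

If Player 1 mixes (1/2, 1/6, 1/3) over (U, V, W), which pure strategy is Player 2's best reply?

Compute Player 2's expected payoff from each pure strategy against the given mix.
L: (1/2)·(-2) + (1/6)·(-3) + (1/3)·0 = -3/2
M: (1/2)·(-4) + (1/6)·3 + (1/3)·(-2) = -13/6
N: (1/2)·0 + (1/6)·(-4) + (1/3)·3 = 1/3
O: (1/2)·3 + (1/6)·(-2) + (1/3)·2 = 11/6
Highest expected payoff is 11/6, from O.

O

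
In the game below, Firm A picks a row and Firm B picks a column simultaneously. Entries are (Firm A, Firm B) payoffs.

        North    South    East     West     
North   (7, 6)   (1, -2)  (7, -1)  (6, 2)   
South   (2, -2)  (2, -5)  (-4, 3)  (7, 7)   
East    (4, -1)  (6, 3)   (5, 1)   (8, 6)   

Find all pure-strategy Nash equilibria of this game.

(North, North) and (East, West)

Check mutual best responses: a cell is a NE iff neither player can gain by unilaterally deviating.
Firm A's best responses — vs North: North (payoff 7); vs South: East (payoff 6); vs East: North (payoff 7); vs West: East (payoff 8).
Firm B's best responses — vs North: North (payoff 6); vs South: West (payoff 7); vs East: West (payoff 6).
Mutual best responses occur at (North, North) and (East, West); at each, neither player gains by switching.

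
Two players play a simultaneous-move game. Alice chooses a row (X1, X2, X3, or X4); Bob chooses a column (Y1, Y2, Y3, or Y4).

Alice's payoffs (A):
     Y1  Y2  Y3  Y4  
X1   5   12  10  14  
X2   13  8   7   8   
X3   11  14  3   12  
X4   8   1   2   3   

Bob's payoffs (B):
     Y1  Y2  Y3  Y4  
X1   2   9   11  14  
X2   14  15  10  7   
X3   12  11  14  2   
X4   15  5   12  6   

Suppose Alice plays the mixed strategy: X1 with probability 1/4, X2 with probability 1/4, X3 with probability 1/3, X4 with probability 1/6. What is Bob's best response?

Y3

Compute Bob's expected payoff from each pure strategy against the given mix.
Y1: (1/4)·2 + (1/4)·14 + (1/3)·12 + (1/6)·15 = 21/2
Y2: (1/4)·9 + (1/4)·15 + (1/3)·11 + (1/6)·5 = 21/2
Y3: (1/4)·11 + (1/4)·10 + (1/3)·14 + (1/6)·12 = 143/12
Y4: (1/4)·14 + (1/4)·7 + (1/3)·2 + (1/6)·6 = 83/12
Highest expected payoff is 143/12, from Y3.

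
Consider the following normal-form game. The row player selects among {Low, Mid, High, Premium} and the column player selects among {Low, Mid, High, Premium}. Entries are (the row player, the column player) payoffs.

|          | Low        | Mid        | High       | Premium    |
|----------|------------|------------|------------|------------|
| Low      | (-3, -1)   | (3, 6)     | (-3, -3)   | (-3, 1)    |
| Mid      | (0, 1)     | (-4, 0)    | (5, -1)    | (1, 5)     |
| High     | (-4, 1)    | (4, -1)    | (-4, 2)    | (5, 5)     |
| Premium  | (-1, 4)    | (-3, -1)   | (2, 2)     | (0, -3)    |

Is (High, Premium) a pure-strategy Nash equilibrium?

Holding the column player at Premium: the row player gets 5 from High, versus -3 from Low, 1 from Mid, 0 from Premium. No profitable deviation for the row player.
Holding the row player at High: the column player gets 5 from Premium, versus 1 from Low, -1 from Mid, 2 from High. No profitable deviation for the column player either.

Yes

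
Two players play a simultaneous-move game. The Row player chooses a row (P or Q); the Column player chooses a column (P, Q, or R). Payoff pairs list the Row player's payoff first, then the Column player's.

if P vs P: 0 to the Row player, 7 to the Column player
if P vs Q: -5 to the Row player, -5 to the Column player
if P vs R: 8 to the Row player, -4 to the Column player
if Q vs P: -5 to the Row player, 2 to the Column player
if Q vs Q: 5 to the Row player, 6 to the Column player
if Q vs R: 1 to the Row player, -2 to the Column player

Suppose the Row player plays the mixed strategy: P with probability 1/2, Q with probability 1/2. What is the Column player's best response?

P

The Column player's best reply maximizes expected payoff against the mix.
P: (1/2)·7 + (1/2)·2 = 9/2
Q: (1/2)·(-5) + (1/2)·6 = 1/2
R: (1/2)·(-4) + (1/2)·(-2) = -3
Highest expected payoff is 9/2, from P.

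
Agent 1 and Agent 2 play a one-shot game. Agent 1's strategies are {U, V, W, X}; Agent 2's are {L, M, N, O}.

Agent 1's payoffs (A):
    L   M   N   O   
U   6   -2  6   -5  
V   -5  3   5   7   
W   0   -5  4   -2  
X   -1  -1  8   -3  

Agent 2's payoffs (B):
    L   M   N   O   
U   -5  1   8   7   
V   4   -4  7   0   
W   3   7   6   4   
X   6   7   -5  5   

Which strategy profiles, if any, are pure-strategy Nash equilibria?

Find each player's best response to every opponent strategy; NE are the intersections.
Agent 1's best responses — vs L: U (payoff 6); vs M: V (payoff 3); vs N: X (payoff 8); vs O: V (payoff 7).
Agent 2's best responses — vs U: N (payoff 8); vs V: N (payoff 7); vs W: M (payoff 7); vs X: M (payoff 7).
No cell has both players best-responding. For instance, Agent 1's best reply to O is V, but against V Agent 2 prefers N over O.

None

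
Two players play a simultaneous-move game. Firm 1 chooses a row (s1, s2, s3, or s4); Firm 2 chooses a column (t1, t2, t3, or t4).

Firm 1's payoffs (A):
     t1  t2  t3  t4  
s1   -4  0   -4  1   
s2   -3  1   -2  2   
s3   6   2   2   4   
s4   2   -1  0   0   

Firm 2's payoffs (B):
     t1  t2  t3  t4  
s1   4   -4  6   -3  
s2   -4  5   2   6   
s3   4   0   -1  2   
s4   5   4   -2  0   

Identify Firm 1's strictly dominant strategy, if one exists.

A strategy is strictly dominant if it gives Firm 1 a strictly higher payoff than every other strategy, against every choice by the opponent.
s3 strictly dominates: vs t1: 6 > each of {-4, -3, 2}; vs t2: 2 > each of {0, 1, -1}; vs t3: 2 > each of {-4, -2, 0}; vs t4: 4 > each of {1, 2, 0}.

s3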